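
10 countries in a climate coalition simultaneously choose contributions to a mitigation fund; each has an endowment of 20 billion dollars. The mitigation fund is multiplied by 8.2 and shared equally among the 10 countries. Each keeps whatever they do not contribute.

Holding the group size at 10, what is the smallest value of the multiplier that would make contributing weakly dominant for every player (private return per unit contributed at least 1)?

10

A contributed unit returns (multiplier)/10 to its contributor.
This reaches 1 exactly when the multiplier is 10.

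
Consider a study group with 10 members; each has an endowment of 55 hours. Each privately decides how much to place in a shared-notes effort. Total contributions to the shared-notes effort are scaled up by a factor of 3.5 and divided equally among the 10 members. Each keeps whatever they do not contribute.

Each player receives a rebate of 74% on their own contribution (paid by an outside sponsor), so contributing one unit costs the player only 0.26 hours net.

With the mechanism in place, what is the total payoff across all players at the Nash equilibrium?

2332.00 hours

The effective private return per unit is now (3.5/10) / 0.26 = 1.3462 > 1, so every player's dominant strategy flips to full contribution.
At the Nash equilibrium everyone contributes 55. Group total payoff = 10 × (55 × 0.74 + 3.5 × 55) = 2332.00.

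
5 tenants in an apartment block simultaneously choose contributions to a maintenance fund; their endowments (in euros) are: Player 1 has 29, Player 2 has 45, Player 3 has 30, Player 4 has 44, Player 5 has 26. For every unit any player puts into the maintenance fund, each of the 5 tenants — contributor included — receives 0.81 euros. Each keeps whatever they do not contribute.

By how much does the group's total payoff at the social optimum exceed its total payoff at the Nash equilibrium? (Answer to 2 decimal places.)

The private return per contributed unit is 0.81 < 1 for everyone, so the Nash equilibrium is zero contribution and the group total is Σ E_j = 29 + 45 + 30 + 44 + 26 = 174.
Each contributed unit returns 4.050 to the group, so the social optimum is full contribution by everyone: group total = 4.050 × 174 = 704.70.
Efficiency loss = (4.050 − 1) × 174 = 530.70.

530.70 euros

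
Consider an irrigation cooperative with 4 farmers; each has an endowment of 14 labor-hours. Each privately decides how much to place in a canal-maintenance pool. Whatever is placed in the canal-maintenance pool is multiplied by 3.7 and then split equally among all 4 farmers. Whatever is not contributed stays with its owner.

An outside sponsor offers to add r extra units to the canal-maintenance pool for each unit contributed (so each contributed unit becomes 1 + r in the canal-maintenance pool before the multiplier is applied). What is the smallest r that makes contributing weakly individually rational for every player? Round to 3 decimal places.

0.081

With matching at rate r, one contributed unit becomes (1 + r) in the canal-maintenance pool and returns 3.7 × (1 + r) / 4 to the contributor.
Setting this equal to 1: 1 + r = 4/3.7 = 1.0811.
So the minimum matching rate is r = 1.0811 − 1 = 0.081.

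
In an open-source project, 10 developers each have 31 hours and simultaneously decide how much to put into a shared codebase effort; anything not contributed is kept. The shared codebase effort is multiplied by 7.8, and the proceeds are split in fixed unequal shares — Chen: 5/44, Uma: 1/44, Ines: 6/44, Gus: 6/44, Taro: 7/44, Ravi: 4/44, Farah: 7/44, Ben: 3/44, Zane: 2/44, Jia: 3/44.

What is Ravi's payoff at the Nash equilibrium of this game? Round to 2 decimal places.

118.93 hours

Player j's private return per contributed unit is 7.8 × (j's share). Contributing is weakly dominant for j when that share is at least 1/7.8 = 0.1282, and contributing 0 is dominant otherwise.
The shares above 0.1282 belong to Ines, Gus, Taro and Farah, contributing 31 each; the remaining 6 contribute 0. Total contributed: 124.
Ravi keeps 31 and receives 7.8 × 124 × 4/44 = 87.93 from the shared codebase effort, for a payoff of 118.93.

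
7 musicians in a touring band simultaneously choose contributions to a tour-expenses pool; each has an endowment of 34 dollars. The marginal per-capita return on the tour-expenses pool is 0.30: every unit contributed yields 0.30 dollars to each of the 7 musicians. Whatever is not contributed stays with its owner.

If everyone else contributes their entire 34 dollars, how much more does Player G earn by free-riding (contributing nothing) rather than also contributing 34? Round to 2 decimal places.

23.80 dollars

Switching from a contribution of 34 to 0 lets Player G keep an extra 34 dollars, but lowers the tour-expenses pool by 34, which costs Player G their own share of that drop: 0.30 × 34 = 10.20.
Net gain = 34 − 10.20 = 23.80. The private return per contributed unit (0.30) is below 1, so free-riding is indeed the best response regardless of what the others do.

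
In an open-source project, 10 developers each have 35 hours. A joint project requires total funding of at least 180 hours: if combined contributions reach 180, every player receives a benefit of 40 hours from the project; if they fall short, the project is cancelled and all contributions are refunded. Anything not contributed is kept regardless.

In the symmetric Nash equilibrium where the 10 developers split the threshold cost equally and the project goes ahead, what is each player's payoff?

57 hours

Equal share of the threshold: 180/10 = 18.
At this profile no one gains by cutting their contribution: any cut drops the total below 180, the project is cancelled, contributions are refunded, and the deviator ends with 35, which is less than 35 − 18 + 40 = 57. Contributing more than 18 just wastes the excess. So contributing exactly 18 is a best response.
Each player's payoff: 35 − 18 + 40 = 57.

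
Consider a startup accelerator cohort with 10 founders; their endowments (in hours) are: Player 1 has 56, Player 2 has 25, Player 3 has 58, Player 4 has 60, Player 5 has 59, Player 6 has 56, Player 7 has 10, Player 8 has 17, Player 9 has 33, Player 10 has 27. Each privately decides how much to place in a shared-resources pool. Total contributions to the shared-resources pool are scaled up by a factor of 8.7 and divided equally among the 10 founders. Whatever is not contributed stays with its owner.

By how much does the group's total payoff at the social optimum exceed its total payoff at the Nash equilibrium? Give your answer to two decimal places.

The private return per contributed unit is 8.7/10 = 0.8700 < 1 for every player regardless of endowment, so the Nash equilibrium is zero contribution and the group total is Σ E_j = 56 + 25 + 58 + 60 + 59 + 56 + 10 + 17 + 33 + 27 = 401.
Each contributed unit returns 8.700 to the group, so the social optimum is full contribution by everyone: group total = 8.700 × 401 = 3488.70.
Efficiency loss = (8.700 − 1) × 401 = 3087.70.

3087.70 hours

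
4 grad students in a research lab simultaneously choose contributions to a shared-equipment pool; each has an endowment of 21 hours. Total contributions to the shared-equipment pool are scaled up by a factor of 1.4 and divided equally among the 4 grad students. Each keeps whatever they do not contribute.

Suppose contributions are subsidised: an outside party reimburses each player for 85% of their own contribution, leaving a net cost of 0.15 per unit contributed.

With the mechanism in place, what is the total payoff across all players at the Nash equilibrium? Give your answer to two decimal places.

With the mechanism, a contributed unit returns (1.4/4) / 0.15 = 2.3333 per unit of net cost to the contributor — now above 1 — so contributing fully is weakly dominant for every player.
At the Nash equilibrium everyone contributes 21. Group total payoff = 4 × (21 × 0.85 + 1.4 × 21) = 189.00.

189.00 hours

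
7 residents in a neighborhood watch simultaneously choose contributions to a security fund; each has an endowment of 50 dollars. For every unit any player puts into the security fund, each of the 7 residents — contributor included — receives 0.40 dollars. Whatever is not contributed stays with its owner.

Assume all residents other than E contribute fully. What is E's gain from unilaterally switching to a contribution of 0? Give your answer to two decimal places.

Switching from a contribution of 50 to 0 lets E keep an extra 50 dollars, but lowers the security fund by 50, which costs E their own share of that drop: 0.40 × 50 = 20.00.
Net gain = 50 − 20.00 = 30.00. The private return per contributed unit (0.40) is below 1, so free-riding is indeed the best response regardless of what the others do.

30.00 dollars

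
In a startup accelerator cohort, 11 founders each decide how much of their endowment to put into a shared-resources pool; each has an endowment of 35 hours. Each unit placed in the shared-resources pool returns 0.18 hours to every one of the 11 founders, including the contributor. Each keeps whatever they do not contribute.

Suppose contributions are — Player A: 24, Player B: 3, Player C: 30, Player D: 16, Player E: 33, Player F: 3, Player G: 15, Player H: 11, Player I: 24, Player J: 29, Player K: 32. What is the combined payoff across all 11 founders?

600.60 hours

Total contributed: 24 + 3 + 30 + 16 + 33 + 3 + 15 + 11 + 24 + 29 + 32 = 220; total kept: 11 × 35 − 220 = 165.
The shared-resources pool pays out 0.18 × 11 × 220 = 435.60 in aggregate.
Group total = 165 + 435.60 = 600.60.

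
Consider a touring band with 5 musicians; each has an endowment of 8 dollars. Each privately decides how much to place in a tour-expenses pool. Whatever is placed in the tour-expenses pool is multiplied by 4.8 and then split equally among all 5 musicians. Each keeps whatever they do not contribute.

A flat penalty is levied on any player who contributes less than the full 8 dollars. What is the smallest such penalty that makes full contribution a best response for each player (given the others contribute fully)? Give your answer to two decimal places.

0.32 dollars

Given the others contribute fully, the best deviation is to contribute 0 (any partial contribution still incurs the fine and gives up units whose private return 0.9600 is below 1).
Deviating from 8 to 0 saves 8 dollars but forfeits the deviator's share of the drop in the tour-expenses pool: 4.8/5 × 8 = 7.68.
So the deviation gain is 8 − 7.68 = 0.32, and the fine must be at least 0.32 dollars to wipe it out.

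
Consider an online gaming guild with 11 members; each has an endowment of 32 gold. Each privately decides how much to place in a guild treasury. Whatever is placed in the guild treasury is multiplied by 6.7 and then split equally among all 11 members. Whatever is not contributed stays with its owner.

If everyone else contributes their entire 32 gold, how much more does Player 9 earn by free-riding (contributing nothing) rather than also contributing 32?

Switching from a contribution of 32 to 0 lets Player 9 keep an extra 32 gold, but lowers the guild treasury by 32, which costs Player 9 their own share of that drop: 6.7/11 × 32 = 19.49.
Net gain = 32 − 19.49 = 12.51. The private return per contributed unit (0.6091) is below 1, so free-riding is indeed the best response regardless of what the others do.

12.51 gold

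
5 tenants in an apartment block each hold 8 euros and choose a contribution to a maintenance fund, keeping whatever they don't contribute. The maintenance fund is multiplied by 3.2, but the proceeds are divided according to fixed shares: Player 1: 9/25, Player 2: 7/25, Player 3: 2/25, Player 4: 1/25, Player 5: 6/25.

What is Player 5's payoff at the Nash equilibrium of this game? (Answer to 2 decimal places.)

14.14 euros

Player j's private return per contributed unit is 3.2 × (j's share). Contributing is weakly dominant for j when that share is at least 1/3.2 = 0.3125, and contributing 0 is dominant otherwise.
The only share above 0.3125 is Player 1's 9/25, contributing 8; the remaining 4 contribute 0. Total contributed: 8.
Player 5 keeps 8 and receives 3.2 × 8 × 6/25 = 6.14 from the maintenance fund, for a payoff of 14.14.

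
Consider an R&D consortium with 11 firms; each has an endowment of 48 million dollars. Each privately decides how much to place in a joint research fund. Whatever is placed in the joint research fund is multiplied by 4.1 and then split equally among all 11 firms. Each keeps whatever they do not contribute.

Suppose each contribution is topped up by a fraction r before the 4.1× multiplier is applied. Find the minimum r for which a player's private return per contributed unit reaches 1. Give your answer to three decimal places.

With matching at rate r, one contributed unit becomes (1 + r) in the joint research fund and returns 4.1 × (1 + r) / 11 to the contributor.
Setting this equal to 1: 1 + r = 11/4.1 = 2.6829.
So the minimum matching rate is r = 2.6829 − 1 = 1.683.

1.683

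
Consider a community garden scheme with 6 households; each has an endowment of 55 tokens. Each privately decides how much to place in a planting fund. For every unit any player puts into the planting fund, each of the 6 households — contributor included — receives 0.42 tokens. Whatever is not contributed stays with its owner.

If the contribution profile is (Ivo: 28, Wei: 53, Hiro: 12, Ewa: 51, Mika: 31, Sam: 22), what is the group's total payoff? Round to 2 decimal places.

629.44 tokens

Total contributed: 28 + 53 + 12 + 51 + 31 + 22 = 197; total kept: 6 × 55 − 197 = 133.
The planting fund pays out 0.42 × 6 × 197 = 496.44 in aggregate.
Group total = 133 + 496.44 = 629.44.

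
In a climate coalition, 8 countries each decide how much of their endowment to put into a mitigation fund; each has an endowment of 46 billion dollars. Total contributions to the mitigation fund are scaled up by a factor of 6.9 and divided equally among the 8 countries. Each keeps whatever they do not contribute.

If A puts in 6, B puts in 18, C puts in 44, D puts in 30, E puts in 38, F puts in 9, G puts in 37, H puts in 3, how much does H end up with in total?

Total contributed: 6 + 18 + 44 + 30 + 38 + 9 + 37 + 3 = 185.
Each receives 6.9 × 185 / 8 = 159.56 from the mitigation fund.
H keeps 46 − 3 = 43, so H's payoff is 43 + 159.56 = 202.56.

202.56 billion dollars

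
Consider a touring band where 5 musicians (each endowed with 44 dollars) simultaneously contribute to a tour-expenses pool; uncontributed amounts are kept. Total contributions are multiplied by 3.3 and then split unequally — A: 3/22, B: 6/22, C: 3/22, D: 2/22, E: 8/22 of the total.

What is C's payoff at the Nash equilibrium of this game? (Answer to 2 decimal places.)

63.80 dollars

For player j, contributing a unit is worthwhile iff 3.3 × (j's share) ≥ 1, i.e. iff j's share is at least 0.3030.
The only share above 0.3030 is E's 8/22, contributing 44; the remaining 4 contribute 0. Total contributed: 44.
C keeps 44 and receives 3.3 × 44 × 3/22 = 19.80 from the tour-expenses pool, for a payoff of 63.80.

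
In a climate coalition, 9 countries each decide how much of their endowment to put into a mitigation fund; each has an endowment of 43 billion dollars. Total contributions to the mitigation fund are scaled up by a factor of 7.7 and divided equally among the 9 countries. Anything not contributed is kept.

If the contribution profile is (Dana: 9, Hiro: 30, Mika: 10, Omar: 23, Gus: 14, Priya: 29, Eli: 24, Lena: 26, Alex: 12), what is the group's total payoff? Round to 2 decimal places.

1572.90 billion dollars

Total contributed: 9 + 30 + 10 + 23 + 14 + 29 + 24 + 26 + 12 = 177; total kept: 9 × 43 − 177 = 210.
The mitigation fund pays out 7.7 × 177 = 1362.90 in aggregate.
Group total = 210 + 1362.90 = 1572.90.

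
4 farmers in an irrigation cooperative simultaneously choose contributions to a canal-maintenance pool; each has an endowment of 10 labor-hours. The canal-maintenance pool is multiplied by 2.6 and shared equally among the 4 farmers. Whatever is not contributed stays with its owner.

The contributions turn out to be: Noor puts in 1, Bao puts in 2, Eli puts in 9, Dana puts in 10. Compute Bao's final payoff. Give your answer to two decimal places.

22.30 labor-hours

Total contributed: 1 + 2 + 9 + 10 = 22.
Each receives 2.6 × 22 / 4 = 14.30 from the canal-maintenance pool.
Bao keeps 10 − 2 = 8, so Bao's payoff is 8 + 14.30 = 22.30.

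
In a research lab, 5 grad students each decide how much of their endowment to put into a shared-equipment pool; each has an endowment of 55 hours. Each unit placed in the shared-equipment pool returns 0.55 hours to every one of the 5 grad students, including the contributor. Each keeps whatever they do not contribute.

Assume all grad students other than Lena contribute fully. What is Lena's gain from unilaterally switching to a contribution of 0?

24.75 hours

Switching from a contribution of 55 to 0 lets Lena keep an extra 55 hours, but lowers the shared-equipment pool by 55, which costs Lena their own share of that drop: 0.55 × 55 = 30.25.
Net gain = 55 − 30.25 = 24.75. The private return per contributed unit (0.55) is below 1, so free-riding is indeed the best response regardless of what the others do.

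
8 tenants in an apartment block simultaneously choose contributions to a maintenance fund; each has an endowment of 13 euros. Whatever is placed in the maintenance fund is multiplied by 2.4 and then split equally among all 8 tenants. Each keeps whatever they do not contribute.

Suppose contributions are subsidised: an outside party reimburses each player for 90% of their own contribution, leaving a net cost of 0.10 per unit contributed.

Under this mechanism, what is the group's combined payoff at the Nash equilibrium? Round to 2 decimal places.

343.20 euros

The effective private return per unit is now (2.4/8) / 0.10 = 3.0000 > 1, so every player's dominant strategy flips to full contribution.
So the Nash equilibrium is full contribution by all 8; the group earns 8 × (13 × 0.90 + 2.4 × 13) = 343.20.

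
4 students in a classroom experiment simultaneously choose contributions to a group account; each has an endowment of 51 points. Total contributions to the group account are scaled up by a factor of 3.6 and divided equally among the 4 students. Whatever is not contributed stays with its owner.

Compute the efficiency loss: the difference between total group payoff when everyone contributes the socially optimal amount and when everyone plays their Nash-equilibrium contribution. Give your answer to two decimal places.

530.40 points

Each contributed unit returns 3.6/4 = 0.9000 to its contributor — below 1 — so contributing 0 is dominant for every player. At the Nash equilibrium everyone keeps their 51, and the group total is 4 × 51 = 204.
Each contributed unit returns 3.600 to the group as a whole (0.9000 to each of 4 players), which exceeds 1, so the social optimum is full contribution: group total = 3.600 × 204 = 734.40.
Efficiency loss = 734.40 − 204 = 530.40.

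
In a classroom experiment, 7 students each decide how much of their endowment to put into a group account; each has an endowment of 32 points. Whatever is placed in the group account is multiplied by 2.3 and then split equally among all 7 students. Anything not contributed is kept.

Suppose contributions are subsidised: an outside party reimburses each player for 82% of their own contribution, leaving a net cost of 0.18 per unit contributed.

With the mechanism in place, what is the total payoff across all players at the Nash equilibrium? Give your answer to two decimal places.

The effective private return per unit is now (2.3/7) / 0.18 = 1.8254 > 1, so every player's dominant strategy flips to full contribution.
So the Nash equilibrium is full contribution by all 7; the group earns 7 × (32 × 0.82 + 2.3 × 32) = 698.88.

698.88 points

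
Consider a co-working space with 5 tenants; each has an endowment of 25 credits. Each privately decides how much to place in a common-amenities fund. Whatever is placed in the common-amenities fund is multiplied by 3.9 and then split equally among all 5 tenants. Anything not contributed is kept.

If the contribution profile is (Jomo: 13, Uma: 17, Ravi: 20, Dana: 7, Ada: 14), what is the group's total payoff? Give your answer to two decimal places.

Total contributed: 13 + 17 + 20 + 7 + 14 = 71; total kept: 5 × 25 − 71 = 54.
The common-amenities fund pays out 3.9 × 71 = 276.90 in aggregate.
Group total = 54 + 276.90 = 330.90.

330.90 credits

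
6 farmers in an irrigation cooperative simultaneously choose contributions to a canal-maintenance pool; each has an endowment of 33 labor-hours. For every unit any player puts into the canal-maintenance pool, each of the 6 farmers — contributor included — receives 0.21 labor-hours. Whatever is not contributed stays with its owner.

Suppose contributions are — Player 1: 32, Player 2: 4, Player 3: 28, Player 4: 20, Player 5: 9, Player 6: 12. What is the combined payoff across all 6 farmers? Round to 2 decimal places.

225.30 labor-hours

Total contributed: 32 + 4 + 28 + 20 + 9 + 12 = 105; total kept: 6 × 33 − 105 = 93.
The canal-maintenance pool pays out 0.21 × 6 × 105 = 132.30 in aggregate.
Group total = 93 + 132.30 = 225.30.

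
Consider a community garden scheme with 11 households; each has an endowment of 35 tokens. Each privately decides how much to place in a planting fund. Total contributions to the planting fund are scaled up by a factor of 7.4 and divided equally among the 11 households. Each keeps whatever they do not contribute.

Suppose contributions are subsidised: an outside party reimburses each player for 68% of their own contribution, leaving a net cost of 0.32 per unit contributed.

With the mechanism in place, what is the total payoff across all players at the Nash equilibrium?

With the mechanism, a contributed unit returns (7.4/11) / 0.32 = 2.1023 per unit of net cost to the contributor — now above 1 — so contributing fully is weakly dominant for every player.
So the Nash equilibrium is full contribution by all 11; the group earns 11 × (35 × 0.68 + 7.4 × 35) = 3110.80.

3110.80 tokens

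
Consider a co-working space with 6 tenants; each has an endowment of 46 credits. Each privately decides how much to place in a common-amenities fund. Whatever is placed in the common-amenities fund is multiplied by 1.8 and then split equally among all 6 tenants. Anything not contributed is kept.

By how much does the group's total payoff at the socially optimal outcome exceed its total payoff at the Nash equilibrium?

220.80 credits

Each contributed unit returns 1.8/6 = 0.3000 to its contributor — below 1 — so contributing 0 is dominant for every player. At the Nash equilibrium everyone keeps their 46, and the group total is 6 × 46 = 276.
Each contributed unit returns 1.800 to the group as a whole (0.3000 to each of 6 players), which exceeds 1, so the social optimum is full contribution: group total = 1.800 × 276 = 496.80.
Efficiency loss = 496.80 − 276 = 220.80.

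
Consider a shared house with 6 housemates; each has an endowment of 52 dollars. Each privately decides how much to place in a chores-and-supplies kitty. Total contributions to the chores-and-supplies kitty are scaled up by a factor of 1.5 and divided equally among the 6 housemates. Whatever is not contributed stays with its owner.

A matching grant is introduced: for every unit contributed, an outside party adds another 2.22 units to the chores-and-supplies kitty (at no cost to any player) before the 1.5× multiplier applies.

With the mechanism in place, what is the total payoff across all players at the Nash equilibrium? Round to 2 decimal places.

312.00 dollars

The effective private return is 1.5 × 3.22 / 6 = 0.8050, which is still under 1, so the mechanism doesn't change anyone's dominant strategy: zero contribution.
Everyone keeps their endowment and the group total is 6 × 52 = 312.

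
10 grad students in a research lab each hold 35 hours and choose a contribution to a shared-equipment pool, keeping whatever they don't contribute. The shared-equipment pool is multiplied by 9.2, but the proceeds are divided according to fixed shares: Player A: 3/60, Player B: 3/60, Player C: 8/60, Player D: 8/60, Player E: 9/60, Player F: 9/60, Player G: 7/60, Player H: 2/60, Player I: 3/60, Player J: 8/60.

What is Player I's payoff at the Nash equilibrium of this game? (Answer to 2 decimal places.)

131.60 hours

Player j's private return per contributed unit is 9.2 × (j's share). Contributing is weakly dominant for j when that share is at least 1/9.2 = 0.1087, and contributing 0 is dominant otherwise.
Player C, Player D, Player E, Player F, Player G and Player J are above the threshold, contributing 35 each; the remaining 4 contribute 0. Total contributed: 210.
Player I keeps 35 and receives 9.2 × 210 × 3/60 = 96.60 from the shared-equipment pool, for a payoff of 131.60.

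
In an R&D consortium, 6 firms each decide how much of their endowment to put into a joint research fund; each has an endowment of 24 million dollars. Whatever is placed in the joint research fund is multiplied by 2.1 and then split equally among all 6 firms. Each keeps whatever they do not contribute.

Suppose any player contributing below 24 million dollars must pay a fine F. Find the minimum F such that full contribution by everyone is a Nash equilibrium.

15.60 million dollars

Given the others contribute fully, the best deviation is to contribute 0 (any partial contribution still incurs the fine and gives up units whose private return 0.3500 is below 1).
Deviating from 24 to 0 saves 24 million dollars but forfeits the deviator's share of the drop in the joint research fund: 2.1/6 × 24 = 8.40.
So the deviation gain is 24 − 8.40 = 15.60, and the fine must be at least 15.60 million dollars to wipe it out.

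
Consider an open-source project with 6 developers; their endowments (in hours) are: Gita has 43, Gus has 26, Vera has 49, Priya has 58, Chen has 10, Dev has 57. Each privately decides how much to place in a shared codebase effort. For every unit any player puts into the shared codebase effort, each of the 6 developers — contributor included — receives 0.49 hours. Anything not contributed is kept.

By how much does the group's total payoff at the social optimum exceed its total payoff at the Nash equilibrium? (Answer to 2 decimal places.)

The private return per contributed unit is 0.49 < 1 for everyone, so the Nash equilibrium is zero contribution and the group total is Σ E_j = 43 + 26 + 49 + 58 + 10 + 57 = 243.
Each contributed unit returns 2.940 to the group, so the social optimum is full contribution by everyone: group total = 2.940 × 243 = 714.42.
Efficiency loss = (2.940 − 1) × 243 = 471.42.

471.42 hours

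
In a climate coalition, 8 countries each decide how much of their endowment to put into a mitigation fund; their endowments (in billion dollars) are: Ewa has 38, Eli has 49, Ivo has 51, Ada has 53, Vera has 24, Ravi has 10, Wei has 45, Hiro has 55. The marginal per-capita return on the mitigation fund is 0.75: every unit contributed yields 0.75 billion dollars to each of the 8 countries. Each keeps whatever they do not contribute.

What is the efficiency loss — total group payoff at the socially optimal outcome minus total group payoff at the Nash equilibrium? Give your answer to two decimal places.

The private return per contributed unit is 0.75 < 1 for everyone, so the Nash equilibrium is zero contribution and the group total is Σ E_j = 38 + 49 + 51 + 53 + 24 + 10 + 45 + 55 = 325.
Each contributed unit returns 6.000 to the group, so the social optimum is full contribution by everyone: group total = 6.000 × 325 = 1950.00.
Efficiency loss = (6.000 − 1) × 325 = 1625.00.

1625.00 billion dollars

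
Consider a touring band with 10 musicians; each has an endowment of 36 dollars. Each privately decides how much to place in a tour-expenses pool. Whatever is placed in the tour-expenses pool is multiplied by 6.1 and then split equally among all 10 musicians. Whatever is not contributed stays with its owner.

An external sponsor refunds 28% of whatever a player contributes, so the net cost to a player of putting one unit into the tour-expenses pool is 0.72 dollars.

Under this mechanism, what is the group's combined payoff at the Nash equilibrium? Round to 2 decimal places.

With the mechanism, a contributed unit returns (6.1/10) / 0.72 = 0.8472 per unit of net cost — still below 1 — so contributing 0 remains dominant for every player.
Everyone keeps their endowment and the group total is 10 × 36 = 360.

360.00 dollars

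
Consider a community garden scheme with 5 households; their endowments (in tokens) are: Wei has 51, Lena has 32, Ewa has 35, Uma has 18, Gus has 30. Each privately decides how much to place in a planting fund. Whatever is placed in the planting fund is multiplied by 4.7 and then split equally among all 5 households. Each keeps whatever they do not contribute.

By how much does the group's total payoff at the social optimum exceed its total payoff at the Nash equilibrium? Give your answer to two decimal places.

614.20 tokens

The private return per contributed unit is 4.7/5 = 0.9400 < 1 for every player regardless of endowment, so the Nash equilibrium is zero contribution and the group total is Σ E_j = 51 + 32 + 35 + 18 + 30 = 166.
Each contributed unit returns 4.700 to the group, so the social optimum is full contribution by everyone: group total = 4.700 × 166 = 780.20.
Efficiency loss = (4.700 − 1) × 166 = 614.20.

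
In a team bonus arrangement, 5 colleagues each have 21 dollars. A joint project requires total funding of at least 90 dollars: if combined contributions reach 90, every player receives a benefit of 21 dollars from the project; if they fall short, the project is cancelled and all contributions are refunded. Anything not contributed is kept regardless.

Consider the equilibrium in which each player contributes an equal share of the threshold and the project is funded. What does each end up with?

24 dollars

Equal share of the threshold: 90/5 = 18.
At this profile no one gains by cutting their contribution: any cut drops the total below 90, the project is cancelled, contributions are refunded, and the deviator ends with 21, which is less than 21 − 18 + 21 = 24. Contributing more than 18 just wastes the excess. So contributing exactly 18 is a best response.
Each player's payoff: 21 − 18 + 21 = 24.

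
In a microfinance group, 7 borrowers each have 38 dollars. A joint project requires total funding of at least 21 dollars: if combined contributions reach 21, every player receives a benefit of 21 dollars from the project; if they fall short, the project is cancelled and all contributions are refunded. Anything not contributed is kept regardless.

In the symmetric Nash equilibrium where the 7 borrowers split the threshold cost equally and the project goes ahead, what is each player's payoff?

Equal share of the threshold: 21/7 = 3.
At this profile no one gains by cutting their contribution: any cut drops the total below 21, the project is cancelled, contributions are refunded, and the deviator ends with 38, which is less than 38 − 3 + 21 = 56. Contributing more than 3 just wastes the excess. So contributing exactly 3 is a best response.
Each player's payoff: 38 − 3 + 21 = 56.

56 dollars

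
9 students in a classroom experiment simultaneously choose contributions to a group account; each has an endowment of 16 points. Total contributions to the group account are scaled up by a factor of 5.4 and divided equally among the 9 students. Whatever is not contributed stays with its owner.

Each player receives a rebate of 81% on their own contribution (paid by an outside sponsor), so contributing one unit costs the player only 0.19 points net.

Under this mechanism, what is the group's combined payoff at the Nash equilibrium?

894.24 points

With the mechanism, a contributed unit returns (5.4/9) / 0.19 = 3.1579 per unit of net cost to the contributor — now above 1 — so contributing fully is weakly dominant for every player.
So the Nash equilibrium is full contribution by all 9; the group earns 9 × (16 × 0.81 + 5.4 × 16) = 894.24.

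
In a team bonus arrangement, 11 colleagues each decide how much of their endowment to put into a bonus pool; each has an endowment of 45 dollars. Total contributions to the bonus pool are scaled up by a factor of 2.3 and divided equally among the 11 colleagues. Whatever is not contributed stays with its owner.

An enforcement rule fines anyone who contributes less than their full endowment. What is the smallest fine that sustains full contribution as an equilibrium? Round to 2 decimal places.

35.59 dollars

Given the others contribute fully, the best deviation is to contribute 0 (any partial contribution still incurs the fine and gives up units whose private return 0.2091 is below 1).
Deviating from 45 to 0 saves 45 dollars but forfeits the deviator's share of the drop in the bonus pool: 2.3/11 × 45 = 9.41.
So the deviation gain is 45 − 9.41 = 35.59, and the fine must be at least 35.59 dollars to wipe it out.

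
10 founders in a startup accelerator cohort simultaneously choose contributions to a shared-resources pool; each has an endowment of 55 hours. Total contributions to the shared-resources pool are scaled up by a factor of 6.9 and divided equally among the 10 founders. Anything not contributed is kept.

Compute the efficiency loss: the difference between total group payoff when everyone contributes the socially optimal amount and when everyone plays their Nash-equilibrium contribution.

3245.00 hours

Each contributed unit returns 6.9/10 = 0.6900 to its contributor — below 1 — so contributing 0 is dominant for every player. At the Nash equilibrium everyone keeps their 55, and the group total is 10 × 55 = 550.
Each contributed unit returns 6.900 to the group as a whole (0.6900 to each of 10 players), which exceeds 1, so the social optimum is full contribution: group total = 6.900 × 550 = 3795.00.
Efficiency loss = 3795.00 − 550 = 3245.00.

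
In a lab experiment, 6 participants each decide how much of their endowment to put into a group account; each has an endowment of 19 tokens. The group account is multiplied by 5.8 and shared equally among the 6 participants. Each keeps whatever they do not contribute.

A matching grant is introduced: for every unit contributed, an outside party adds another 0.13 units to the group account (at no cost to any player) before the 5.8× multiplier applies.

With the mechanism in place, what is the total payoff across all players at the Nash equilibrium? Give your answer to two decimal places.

Under the mechanism each unit contributed yields 5.8 × 1.13 / 6 = 1.0923 back to its contributor per unit of net cost, which exceeds 1, making full contribution the dominant choice for everyone.
At the Nash equilibrium everyone contributes 19. Group total payoff = 5.8 × 1.13 × 114 = 747.16.

747.16 tokens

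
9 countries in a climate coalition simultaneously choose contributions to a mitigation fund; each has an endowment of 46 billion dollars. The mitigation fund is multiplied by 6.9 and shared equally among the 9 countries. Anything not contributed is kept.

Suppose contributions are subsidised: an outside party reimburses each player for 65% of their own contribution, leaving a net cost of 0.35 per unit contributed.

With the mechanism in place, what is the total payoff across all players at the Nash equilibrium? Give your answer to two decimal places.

3125.70 billion dollars

Under the mechanism each unit contributed yields (6.9/9) / 0.35 = 2.1905 back to its contributor per unit of net cost, which exceeds 1, making full contribution the dominant choice for everyone.
At the Nash equilibrium everyone contributes 46. Group total payoff = 9 × (46 × 0.65 + 6.9 × 46) = 3125.70.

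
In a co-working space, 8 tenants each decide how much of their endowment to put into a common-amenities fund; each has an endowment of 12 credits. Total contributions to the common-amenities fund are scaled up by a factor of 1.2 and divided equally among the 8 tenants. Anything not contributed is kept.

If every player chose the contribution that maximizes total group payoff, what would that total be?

Each contributed unit returns 1.200 to the group as a whole (0.1500 to each of 8 players), which exceeds 1, so the social optimum is full contribution: group total = 1.200 × 96 = 115.20.

115.20 credits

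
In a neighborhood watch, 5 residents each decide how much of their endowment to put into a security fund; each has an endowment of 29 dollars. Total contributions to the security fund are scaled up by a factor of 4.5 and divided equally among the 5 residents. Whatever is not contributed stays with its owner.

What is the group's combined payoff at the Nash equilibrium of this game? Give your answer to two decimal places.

145.00 dollars

Each contributed unit returns 4.5/5 = 0.9000 to its contributor — below 1 — so contributing 0 is dominant for every player. At the Nash equilibrium everyone keeps their 29, and the group total is 5 × 29 = 145.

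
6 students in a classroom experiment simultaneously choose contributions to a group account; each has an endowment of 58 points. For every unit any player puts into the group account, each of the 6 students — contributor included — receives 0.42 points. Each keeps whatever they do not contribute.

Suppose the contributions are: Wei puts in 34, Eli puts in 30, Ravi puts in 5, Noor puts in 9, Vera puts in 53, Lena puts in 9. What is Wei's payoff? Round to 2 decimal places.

Total contributed: 34 + 30 + 5 + 9 + 53 + 9 = 140.
Each receives 0.42 × 140 = 58.80 from the group account.
Wei keeps 58 − 34 = 24, so Wei's payoff is 24 + 58.80 = 82.80.

82.80 points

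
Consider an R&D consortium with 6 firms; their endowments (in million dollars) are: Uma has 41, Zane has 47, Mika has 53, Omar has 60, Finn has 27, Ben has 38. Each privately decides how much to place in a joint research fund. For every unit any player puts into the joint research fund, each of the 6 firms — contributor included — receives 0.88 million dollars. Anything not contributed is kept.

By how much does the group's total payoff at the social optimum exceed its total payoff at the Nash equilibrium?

1138.48 million dollars

The private return per contributed unit is 0.88 < 1 for everyone, so the Nash equilibrium is zero contribution and the group total is Σ E_j = 41 + 47 + 53 + 60 + 27 + 38 = 266.
Each contributed unit returns 5.280 to the group, so the social optimum is full contribution by everyone: group total = 5.280 × 266 = 1404.48.
Efficiency loss = (5.280 − 1) × 266 = 1138.48.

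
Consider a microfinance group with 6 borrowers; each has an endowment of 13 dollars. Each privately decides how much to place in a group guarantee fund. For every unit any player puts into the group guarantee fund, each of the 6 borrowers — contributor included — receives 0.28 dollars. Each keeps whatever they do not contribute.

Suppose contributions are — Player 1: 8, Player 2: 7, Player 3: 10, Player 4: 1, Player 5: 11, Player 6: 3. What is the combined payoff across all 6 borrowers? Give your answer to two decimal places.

Total contributed: 8 + 7 + 10 + 1 + 11 + 3 = 40; total kept: 6 × 13 − 40 = 38.
The group guarantee fund pays out 0.28 × 6 × 40 = 67.20 in aggregate.
Group total = 38 + 67.20 = 105.20.

105.20 dollars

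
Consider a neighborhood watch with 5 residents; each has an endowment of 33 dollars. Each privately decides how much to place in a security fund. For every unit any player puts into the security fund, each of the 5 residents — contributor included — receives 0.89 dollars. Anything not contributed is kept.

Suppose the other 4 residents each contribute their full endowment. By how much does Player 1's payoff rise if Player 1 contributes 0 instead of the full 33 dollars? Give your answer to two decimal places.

3.63 dollars

Switching from a contribution of 33 to 0 lets Player 1 keep an extra 33 dollars, but lowers the security fund by 33, which costs Player 1 their own share of that drop: 0.89 × 33 = 29.37.
Net gain = 33 − 29.37 = 3.63. The private return per contributed unit (0.89) is below 1, so free-riding is indeed the best response regardless of what the others do.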